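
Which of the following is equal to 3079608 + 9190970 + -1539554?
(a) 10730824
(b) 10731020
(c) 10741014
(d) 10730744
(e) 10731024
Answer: e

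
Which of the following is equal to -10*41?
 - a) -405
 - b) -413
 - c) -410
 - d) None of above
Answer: c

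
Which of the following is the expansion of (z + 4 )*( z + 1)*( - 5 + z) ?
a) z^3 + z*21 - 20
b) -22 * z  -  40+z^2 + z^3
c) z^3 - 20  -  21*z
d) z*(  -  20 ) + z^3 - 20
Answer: c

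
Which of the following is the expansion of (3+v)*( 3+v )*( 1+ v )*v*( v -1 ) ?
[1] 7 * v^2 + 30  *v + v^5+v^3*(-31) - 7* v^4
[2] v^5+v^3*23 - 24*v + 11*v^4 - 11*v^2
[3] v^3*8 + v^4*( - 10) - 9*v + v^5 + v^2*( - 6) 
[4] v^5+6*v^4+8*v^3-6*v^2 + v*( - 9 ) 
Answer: 4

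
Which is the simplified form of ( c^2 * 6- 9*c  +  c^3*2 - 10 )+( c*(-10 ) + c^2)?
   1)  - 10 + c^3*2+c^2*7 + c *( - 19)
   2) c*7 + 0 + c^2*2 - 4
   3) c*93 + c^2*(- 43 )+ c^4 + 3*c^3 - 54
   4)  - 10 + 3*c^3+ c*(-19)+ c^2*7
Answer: 1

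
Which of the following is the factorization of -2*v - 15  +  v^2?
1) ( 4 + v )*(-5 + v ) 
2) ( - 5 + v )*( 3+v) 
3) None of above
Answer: 2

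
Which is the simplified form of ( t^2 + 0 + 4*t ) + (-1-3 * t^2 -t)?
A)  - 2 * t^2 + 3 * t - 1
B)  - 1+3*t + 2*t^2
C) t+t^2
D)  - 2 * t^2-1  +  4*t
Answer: A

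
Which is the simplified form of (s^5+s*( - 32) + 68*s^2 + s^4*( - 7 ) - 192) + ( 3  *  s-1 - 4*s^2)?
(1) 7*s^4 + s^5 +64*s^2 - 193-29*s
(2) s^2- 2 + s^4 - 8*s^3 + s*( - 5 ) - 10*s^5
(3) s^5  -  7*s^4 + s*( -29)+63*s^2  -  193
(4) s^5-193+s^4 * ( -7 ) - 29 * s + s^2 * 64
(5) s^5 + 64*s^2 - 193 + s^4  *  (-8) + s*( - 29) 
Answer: 4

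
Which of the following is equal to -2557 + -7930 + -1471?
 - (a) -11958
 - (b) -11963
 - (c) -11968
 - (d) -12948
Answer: a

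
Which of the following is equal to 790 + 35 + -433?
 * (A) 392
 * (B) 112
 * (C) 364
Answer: A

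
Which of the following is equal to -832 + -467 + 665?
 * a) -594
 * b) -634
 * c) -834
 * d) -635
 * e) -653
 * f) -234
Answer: b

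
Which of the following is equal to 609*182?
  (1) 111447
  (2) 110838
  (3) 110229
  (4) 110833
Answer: 2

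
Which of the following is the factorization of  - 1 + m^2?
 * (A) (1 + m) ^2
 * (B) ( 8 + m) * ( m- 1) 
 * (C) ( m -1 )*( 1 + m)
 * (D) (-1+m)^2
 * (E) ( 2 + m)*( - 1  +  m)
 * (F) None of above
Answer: C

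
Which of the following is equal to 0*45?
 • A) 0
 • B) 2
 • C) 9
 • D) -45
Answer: A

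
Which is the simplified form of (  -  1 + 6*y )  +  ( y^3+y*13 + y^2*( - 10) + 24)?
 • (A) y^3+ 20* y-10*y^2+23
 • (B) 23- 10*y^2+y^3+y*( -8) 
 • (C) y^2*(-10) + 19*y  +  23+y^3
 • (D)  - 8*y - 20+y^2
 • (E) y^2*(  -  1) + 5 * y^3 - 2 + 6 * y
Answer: C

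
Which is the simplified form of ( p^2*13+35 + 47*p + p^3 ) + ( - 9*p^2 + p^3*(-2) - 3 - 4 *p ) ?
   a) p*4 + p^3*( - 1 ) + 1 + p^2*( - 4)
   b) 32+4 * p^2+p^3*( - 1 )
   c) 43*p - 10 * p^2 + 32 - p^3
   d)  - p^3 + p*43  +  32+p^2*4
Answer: d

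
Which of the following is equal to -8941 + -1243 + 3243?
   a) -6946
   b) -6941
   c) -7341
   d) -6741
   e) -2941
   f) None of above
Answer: b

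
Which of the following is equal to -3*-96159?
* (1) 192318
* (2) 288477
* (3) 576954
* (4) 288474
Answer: 2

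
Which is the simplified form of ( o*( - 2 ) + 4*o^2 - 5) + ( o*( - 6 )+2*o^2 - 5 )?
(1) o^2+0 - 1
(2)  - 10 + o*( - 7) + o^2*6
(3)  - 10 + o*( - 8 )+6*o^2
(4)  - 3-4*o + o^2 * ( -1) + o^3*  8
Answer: 3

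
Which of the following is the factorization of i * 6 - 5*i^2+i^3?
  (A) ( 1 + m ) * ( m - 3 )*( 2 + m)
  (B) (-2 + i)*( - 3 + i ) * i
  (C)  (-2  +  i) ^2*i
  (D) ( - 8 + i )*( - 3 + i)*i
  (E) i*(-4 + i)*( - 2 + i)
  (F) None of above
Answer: B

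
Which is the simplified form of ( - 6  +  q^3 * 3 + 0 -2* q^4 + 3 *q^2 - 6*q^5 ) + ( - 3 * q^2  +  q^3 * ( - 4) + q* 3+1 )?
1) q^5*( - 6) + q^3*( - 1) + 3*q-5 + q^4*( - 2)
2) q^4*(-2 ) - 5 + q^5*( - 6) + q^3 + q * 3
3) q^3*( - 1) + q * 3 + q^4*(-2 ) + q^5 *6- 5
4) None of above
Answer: 1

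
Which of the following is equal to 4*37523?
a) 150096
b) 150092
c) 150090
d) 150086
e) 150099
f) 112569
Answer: b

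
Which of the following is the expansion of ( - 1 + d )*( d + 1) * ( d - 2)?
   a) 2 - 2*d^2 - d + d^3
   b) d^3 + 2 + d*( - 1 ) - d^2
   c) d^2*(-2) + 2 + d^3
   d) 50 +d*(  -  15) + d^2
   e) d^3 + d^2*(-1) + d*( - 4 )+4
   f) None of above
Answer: a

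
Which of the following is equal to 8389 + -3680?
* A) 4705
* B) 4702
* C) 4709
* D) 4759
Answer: C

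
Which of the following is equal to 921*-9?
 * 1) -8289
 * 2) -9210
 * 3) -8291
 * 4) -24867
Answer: 1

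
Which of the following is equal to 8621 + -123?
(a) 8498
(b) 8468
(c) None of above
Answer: a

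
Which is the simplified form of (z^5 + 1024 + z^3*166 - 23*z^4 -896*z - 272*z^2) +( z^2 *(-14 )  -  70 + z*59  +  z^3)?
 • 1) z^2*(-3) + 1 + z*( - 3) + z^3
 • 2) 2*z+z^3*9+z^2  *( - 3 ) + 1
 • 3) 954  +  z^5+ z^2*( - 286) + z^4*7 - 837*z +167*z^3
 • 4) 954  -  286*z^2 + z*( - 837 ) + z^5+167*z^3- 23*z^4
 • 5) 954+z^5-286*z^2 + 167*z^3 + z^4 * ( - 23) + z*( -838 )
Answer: 4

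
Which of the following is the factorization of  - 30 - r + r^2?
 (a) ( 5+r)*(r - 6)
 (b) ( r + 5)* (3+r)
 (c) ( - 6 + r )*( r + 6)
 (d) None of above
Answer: a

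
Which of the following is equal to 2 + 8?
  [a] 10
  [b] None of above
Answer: a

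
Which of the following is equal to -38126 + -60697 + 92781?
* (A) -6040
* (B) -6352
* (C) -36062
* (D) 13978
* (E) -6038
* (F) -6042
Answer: F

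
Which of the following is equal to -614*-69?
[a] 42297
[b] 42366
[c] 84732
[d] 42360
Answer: b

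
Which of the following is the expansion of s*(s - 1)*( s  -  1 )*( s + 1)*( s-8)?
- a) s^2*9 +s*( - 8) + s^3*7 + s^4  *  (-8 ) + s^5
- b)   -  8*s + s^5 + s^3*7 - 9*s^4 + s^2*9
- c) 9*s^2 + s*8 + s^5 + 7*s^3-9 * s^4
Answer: b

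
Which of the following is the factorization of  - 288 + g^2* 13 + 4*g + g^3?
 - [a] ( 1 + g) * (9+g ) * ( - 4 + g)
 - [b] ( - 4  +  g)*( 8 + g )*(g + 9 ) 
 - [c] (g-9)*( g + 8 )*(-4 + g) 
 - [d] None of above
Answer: b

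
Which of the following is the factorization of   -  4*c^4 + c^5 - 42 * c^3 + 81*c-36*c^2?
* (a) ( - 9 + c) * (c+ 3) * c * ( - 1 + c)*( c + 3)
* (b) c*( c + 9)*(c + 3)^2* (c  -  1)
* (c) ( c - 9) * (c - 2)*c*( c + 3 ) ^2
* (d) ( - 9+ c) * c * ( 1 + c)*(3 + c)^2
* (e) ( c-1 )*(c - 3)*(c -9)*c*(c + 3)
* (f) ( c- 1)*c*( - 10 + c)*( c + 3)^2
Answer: a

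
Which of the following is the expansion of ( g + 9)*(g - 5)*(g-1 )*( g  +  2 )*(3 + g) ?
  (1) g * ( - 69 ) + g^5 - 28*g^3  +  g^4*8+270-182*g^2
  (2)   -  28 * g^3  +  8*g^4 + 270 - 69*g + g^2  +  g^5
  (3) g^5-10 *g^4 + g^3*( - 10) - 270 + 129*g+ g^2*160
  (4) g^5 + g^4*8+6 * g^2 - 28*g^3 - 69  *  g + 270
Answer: 1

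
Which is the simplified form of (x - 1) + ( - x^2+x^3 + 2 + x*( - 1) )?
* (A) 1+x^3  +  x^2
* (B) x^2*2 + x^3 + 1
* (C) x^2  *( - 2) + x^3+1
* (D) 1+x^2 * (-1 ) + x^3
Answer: D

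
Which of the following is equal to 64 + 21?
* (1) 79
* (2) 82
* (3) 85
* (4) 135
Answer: 3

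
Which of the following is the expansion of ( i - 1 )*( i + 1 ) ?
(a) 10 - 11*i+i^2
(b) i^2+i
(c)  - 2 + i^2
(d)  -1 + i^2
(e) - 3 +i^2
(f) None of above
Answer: d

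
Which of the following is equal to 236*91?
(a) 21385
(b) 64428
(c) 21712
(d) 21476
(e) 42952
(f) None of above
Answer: d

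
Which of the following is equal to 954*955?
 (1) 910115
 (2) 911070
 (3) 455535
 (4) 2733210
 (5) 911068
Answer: 2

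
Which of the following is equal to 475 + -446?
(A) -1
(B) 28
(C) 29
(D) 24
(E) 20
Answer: C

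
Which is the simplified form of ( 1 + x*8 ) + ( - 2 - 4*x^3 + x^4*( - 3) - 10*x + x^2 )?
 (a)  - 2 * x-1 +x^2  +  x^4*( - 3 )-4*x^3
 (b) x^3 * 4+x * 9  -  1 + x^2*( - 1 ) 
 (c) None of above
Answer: a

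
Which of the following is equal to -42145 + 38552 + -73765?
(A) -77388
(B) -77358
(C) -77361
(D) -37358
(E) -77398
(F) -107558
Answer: B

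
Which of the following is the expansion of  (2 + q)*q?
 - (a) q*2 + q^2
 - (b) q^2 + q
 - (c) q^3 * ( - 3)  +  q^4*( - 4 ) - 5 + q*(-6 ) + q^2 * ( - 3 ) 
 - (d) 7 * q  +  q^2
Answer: a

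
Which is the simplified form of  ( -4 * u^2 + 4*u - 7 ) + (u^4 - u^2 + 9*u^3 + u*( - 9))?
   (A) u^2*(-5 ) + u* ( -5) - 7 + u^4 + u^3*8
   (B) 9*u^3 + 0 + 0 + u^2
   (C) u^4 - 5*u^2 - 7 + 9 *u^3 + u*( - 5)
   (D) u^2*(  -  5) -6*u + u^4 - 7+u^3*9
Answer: C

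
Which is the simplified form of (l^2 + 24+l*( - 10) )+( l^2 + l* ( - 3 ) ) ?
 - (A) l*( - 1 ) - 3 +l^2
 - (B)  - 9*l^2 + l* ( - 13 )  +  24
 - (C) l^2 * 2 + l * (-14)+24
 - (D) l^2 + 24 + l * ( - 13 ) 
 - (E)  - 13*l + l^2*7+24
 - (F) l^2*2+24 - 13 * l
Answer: F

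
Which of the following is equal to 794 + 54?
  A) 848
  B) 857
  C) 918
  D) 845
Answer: A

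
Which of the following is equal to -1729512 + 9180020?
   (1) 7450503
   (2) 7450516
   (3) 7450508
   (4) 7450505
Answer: 3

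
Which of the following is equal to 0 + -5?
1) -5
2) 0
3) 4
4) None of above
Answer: 1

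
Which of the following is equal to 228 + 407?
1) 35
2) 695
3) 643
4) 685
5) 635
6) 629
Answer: 5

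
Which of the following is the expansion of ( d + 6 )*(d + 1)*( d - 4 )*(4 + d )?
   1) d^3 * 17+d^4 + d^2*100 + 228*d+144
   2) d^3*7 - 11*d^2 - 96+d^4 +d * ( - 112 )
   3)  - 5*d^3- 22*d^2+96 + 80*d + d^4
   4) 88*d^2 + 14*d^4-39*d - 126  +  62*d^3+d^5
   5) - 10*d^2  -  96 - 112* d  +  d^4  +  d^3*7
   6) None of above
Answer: 5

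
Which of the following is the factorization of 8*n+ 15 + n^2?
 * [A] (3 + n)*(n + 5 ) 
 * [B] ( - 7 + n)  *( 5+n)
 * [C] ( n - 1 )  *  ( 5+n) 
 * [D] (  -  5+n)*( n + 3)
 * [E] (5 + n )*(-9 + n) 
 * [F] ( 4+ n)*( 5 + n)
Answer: A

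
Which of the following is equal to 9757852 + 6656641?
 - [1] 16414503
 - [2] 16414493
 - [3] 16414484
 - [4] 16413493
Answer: 2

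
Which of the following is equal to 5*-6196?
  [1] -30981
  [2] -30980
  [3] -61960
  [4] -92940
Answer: 2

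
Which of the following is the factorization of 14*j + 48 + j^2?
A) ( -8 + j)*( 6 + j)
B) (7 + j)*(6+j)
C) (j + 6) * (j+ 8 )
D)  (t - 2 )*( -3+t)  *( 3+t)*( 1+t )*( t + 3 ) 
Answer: C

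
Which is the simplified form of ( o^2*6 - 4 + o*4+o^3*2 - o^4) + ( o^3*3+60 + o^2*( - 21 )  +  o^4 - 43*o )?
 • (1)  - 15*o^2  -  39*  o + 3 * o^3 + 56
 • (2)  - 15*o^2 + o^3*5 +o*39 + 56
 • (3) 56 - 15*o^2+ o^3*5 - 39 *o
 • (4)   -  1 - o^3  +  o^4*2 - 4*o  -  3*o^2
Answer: 3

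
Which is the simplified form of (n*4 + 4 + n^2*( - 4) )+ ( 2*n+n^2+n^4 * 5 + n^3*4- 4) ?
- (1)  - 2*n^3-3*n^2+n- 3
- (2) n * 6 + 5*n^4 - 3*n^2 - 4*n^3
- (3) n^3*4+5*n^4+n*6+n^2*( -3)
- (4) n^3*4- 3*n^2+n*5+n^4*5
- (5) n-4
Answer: 3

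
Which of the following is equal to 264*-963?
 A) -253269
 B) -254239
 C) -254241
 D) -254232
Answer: D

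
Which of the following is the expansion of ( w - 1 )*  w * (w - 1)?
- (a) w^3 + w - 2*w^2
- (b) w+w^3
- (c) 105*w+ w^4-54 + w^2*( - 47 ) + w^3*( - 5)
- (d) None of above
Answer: a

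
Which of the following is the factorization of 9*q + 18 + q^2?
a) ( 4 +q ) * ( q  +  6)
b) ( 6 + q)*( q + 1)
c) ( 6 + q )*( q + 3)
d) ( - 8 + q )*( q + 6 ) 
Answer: c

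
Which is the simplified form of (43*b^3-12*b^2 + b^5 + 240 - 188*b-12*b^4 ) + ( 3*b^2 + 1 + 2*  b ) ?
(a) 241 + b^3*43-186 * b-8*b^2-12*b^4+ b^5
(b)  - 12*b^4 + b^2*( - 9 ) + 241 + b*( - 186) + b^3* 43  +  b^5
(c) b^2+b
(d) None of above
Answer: b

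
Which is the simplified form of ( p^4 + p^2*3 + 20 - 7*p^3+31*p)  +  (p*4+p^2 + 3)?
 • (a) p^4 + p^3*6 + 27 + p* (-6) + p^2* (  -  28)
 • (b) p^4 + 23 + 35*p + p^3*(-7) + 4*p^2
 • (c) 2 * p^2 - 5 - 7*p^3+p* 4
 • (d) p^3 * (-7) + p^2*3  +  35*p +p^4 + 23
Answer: b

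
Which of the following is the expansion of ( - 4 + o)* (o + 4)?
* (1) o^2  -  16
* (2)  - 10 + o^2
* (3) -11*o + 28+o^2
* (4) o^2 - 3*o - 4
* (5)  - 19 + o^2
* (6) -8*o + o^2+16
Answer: 1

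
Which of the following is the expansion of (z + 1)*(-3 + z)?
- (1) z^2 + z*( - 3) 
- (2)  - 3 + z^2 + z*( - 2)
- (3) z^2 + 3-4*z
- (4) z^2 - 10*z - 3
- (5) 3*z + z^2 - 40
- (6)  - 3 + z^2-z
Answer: 2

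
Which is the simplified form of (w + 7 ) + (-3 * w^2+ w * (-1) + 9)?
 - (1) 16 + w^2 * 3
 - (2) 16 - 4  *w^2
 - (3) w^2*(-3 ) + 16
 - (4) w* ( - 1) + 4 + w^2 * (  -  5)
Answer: 3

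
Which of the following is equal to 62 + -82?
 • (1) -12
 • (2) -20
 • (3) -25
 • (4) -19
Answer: 2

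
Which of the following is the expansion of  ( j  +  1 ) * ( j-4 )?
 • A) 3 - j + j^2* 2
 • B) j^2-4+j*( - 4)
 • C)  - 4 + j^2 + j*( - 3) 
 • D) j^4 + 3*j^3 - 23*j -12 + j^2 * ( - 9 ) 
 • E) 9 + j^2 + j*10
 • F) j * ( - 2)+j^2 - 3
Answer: C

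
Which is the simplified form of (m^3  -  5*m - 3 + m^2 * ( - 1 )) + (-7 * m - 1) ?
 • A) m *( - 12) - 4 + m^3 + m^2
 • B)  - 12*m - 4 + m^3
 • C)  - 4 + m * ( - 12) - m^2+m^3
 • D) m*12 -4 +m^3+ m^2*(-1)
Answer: C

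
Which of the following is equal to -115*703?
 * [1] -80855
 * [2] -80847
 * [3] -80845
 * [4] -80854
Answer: 3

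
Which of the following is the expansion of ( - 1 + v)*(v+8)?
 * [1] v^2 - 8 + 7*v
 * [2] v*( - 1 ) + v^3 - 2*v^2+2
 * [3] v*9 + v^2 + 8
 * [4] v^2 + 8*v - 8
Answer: 1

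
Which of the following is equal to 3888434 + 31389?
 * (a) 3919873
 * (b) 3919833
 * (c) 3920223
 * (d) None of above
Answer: d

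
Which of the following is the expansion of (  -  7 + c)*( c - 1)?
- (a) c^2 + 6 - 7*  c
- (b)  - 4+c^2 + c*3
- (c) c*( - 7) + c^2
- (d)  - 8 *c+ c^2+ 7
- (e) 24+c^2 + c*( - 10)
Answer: d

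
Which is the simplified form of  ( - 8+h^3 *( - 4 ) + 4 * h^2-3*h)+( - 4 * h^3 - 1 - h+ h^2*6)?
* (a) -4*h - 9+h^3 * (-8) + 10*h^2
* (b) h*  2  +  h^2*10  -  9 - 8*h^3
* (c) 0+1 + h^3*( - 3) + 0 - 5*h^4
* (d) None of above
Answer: a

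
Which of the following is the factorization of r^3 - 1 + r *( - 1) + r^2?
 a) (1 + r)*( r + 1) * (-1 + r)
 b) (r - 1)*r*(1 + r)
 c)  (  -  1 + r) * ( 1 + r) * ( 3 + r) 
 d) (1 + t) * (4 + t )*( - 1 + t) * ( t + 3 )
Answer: a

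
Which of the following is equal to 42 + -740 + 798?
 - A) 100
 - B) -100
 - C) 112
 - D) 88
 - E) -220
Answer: A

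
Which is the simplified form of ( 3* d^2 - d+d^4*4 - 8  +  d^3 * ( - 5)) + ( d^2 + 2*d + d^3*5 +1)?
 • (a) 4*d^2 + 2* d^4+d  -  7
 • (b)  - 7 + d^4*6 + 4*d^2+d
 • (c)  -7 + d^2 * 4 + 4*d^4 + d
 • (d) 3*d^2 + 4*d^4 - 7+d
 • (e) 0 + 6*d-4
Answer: c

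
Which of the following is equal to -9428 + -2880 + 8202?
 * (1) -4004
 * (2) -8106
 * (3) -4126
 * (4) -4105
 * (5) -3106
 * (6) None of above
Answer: 6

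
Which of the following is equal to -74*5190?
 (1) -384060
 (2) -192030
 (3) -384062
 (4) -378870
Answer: 1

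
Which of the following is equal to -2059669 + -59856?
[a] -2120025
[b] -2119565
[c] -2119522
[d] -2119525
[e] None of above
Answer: d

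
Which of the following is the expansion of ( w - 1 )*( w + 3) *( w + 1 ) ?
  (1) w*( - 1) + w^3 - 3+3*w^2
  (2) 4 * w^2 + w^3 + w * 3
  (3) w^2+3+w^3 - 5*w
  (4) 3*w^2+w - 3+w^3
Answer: 1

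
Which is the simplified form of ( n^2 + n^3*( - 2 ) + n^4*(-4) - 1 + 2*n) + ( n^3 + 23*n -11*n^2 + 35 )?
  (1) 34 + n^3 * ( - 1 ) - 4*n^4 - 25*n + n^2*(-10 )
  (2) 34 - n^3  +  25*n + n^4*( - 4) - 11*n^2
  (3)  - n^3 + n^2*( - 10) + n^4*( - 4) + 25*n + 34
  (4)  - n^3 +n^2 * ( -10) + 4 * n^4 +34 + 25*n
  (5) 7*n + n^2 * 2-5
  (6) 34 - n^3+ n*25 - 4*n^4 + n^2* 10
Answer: 3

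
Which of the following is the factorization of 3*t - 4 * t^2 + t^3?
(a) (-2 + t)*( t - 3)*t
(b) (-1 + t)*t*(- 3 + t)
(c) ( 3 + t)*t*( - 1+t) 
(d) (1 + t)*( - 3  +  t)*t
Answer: b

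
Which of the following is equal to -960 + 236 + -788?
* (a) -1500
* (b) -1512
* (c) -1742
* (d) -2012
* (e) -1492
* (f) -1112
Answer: b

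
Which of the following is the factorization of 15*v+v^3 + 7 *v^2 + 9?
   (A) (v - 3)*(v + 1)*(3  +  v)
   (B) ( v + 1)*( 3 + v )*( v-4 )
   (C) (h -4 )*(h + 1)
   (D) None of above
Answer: D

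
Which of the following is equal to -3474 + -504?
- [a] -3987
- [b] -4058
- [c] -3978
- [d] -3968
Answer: c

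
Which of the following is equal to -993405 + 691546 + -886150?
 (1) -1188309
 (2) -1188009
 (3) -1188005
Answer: 2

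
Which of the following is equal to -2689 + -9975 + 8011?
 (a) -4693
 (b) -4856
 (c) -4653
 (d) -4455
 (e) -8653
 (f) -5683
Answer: c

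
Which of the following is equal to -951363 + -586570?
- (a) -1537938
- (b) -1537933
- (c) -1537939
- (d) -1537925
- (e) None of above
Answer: b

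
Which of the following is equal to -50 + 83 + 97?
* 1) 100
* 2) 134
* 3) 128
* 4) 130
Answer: 4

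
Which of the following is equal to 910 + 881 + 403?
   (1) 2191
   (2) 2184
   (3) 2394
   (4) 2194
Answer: 4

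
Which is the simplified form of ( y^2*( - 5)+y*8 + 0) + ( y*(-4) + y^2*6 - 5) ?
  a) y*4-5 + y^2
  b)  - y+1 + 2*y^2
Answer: a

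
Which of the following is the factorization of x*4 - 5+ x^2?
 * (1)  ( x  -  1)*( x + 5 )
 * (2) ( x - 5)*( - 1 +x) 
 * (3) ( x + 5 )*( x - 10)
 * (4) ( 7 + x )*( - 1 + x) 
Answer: 1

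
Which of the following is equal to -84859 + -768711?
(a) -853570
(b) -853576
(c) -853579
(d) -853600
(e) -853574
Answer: a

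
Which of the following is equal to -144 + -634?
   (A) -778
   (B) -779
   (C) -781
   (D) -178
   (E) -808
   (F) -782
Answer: A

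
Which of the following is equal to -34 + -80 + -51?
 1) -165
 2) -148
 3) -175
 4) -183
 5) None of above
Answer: 1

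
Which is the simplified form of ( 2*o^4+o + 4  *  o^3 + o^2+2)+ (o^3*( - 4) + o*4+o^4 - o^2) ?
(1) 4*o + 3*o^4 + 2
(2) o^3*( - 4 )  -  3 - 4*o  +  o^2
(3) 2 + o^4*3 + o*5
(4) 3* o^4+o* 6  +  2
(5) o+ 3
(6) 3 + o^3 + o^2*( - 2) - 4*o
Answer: 3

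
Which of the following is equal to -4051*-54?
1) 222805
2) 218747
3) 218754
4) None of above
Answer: 3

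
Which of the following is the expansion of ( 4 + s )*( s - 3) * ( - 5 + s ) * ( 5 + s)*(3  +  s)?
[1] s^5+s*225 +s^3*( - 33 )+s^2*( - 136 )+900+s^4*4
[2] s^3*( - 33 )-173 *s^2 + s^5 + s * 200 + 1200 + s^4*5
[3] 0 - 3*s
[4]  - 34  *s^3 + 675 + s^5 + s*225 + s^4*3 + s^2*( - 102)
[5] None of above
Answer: 5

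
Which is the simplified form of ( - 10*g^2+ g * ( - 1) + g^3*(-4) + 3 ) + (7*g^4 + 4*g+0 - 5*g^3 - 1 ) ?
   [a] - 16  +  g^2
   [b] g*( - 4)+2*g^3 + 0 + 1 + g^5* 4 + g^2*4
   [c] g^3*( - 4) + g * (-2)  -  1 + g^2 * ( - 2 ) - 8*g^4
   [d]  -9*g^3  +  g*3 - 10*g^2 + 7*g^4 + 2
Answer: d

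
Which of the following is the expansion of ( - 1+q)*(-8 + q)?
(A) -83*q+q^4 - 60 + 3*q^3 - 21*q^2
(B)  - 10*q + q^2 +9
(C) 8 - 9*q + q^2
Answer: C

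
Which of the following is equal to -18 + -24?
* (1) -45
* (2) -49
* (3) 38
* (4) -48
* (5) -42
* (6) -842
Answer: 5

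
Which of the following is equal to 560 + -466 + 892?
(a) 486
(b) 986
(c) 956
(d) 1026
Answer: b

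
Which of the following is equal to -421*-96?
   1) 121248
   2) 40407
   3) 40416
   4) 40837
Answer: 3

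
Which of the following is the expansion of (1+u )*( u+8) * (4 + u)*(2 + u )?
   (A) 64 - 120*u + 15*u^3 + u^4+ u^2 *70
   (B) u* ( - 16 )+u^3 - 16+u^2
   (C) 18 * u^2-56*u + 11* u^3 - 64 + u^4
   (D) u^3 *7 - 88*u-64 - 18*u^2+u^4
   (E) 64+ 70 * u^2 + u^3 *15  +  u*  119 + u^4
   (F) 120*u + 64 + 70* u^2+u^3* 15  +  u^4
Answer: F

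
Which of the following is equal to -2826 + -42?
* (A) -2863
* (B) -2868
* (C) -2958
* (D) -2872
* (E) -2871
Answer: B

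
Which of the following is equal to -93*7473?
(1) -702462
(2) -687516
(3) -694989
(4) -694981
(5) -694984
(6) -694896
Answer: 3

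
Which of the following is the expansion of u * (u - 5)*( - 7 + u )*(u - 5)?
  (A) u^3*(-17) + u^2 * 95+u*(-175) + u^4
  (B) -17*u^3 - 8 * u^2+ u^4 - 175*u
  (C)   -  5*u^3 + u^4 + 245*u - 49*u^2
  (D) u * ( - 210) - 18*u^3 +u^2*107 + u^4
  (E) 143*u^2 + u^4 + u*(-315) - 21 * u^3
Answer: A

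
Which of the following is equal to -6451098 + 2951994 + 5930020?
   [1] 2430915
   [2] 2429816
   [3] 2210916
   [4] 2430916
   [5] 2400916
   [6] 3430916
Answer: 4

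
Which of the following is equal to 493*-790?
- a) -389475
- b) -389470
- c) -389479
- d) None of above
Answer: b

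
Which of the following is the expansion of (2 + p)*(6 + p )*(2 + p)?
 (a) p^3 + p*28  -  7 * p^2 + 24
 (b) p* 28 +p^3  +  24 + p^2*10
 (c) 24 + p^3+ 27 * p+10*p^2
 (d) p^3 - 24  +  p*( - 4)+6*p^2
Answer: b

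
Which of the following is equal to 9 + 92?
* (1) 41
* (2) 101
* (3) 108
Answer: 2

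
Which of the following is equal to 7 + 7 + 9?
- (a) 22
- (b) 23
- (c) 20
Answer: b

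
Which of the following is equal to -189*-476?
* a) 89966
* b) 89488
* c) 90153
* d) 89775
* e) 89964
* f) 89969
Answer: e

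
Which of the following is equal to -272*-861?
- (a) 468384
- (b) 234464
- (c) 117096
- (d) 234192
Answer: d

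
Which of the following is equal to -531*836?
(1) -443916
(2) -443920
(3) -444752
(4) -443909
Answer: 1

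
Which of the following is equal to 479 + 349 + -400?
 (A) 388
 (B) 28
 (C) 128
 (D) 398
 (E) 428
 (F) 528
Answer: E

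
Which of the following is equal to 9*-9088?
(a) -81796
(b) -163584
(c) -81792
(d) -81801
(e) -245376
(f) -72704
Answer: c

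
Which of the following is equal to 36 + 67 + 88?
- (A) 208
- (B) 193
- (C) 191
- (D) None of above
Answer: C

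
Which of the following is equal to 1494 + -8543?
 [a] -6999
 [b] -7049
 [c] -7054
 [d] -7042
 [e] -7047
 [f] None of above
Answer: b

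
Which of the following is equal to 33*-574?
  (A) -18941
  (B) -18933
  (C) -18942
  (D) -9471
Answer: C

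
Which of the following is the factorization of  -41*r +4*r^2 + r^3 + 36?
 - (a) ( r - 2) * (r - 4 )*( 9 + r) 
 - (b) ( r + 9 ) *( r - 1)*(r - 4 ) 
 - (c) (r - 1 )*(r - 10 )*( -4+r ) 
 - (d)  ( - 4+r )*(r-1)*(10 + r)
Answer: b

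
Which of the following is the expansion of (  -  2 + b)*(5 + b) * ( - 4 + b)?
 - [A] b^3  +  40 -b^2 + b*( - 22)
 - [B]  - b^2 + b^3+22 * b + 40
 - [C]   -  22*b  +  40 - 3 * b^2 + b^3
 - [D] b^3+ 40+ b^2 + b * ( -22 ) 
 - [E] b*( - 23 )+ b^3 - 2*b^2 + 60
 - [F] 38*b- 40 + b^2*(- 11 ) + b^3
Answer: A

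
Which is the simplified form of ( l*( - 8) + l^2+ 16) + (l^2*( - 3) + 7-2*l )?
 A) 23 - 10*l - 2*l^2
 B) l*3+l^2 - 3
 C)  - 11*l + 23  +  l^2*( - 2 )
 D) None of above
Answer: A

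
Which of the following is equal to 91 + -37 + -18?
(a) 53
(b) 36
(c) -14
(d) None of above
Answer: b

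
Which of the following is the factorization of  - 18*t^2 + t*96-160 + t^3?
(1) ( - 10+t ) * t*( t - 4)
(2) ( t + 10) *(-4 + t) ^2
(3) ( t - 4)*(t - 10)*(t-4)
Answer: 3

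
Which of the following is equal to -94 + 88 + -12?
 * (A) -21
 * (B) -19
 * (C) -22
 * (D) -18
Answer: D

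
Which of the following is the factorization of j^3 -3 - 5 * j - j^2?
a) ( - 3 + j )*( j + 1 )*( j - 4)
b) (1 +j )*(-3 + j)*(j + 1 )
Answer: b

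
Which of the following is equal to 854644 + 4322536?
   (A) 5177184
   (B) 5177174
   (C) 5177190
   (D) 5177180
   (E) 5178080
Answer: D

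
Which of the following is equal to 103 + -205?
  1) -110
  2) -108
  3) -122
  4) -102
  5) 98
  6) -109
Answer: 4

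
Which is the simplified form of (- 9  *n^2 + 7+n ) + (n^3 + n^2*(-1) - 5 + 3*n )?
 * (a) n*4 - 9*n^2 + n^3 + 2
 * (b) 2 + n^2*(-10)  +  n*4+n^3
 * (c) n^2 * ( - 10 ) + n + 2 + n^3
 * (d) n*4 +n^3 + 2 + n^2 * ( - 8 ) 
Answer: b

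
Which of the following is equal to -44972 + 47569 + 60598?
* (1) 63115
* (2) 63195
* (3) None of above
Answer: 2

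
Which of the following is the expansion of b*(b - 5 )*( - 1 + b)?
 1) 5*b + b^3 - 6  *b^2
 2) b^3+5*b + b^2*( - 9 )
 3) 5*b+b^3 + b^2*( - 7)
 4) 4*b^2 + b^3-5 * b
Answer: 1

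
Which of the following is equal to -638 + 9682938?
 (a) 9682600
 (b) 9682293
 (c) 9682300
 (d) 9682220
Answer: c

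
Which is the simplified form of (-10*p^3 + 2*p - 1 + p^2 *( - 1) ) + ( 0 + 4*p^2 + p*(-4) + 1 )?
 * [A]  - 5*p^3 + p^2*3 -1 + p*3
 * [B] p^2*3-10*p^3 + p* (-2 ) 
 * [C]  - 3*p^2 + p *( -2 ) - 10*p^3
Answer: B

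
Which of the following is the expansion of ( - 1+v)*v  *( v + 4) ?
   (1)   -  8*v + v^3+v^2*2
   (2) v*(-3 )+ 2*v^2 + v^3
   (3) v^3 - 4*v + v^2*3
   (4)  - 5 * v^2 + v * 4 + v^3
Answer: 3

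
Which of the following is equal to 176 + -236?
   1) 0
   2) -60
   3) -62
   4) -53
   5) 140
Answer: 2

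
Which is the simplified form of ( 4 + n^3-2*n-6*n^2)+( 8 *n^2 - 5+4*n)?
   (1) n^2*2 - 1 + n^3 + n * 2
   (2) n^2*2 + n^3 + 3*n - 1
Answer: 1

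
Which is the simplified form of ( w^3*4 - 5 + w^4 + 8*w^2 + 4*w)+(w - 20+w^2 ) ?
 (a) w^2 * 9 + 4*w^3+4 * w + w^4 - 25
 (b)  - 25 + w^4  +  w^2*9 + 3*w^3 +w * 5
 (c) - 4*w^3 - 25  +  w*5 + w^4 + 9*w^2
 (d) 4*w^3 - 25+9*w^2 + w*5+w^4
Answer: d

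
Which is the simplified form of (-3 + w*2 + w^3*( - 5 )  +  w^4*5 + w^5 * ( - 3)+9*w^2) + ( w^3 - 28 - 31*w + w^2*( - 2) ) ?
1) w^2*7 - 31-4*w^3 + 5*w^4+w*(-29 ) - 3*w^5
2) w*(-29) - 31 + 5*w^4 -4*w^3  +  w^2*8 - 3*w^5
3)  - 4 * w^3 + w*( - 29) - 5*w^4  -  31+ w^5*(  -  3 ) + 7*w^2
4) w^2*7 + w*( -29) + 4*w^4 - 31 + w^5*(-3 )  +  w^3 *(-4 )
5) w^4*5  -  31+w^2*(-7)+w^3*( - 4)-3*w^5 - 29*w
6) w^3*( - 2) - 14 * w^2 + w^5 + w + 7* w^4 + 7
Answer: 1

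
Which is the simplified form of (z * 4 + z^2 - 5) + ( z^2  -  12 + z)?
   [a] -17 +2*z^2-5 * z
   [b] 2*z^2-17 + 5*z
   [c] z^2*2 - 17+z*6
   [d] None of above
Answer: b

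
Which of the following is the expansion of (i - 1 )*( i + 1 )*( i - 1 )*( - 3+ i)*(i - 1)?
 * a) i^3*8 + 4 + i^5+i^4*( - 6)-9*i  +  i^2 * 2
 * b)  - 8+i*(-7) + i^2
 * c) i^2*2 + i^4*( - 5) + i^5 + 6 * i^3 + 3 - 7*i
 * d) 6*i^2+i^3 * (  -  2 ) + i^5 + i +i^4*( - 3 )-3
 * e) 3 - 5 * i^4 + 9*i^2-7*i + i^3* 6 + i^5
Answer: c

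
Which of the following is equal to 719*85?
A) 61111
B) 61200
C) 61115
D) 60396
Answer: C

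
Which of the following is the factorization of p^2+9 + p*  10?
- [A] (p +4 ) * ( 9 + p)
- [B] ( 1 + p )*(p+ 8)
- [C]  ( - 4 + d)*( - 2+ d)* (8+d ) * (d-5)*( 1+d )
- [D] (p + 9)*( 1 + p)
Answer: D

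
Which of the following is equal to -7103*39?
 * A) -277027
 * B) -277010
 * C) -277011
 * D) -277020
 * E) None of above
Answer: E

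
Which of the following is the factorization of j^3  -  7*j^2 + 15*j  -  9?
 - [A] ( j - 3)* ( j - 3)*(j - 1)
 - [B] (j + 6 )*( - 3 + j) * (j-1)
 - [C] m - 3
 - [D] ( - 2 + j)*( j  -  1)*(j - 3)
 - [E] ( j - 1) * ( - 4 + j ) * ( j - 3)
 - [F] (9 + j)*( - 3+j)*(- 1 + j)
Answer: A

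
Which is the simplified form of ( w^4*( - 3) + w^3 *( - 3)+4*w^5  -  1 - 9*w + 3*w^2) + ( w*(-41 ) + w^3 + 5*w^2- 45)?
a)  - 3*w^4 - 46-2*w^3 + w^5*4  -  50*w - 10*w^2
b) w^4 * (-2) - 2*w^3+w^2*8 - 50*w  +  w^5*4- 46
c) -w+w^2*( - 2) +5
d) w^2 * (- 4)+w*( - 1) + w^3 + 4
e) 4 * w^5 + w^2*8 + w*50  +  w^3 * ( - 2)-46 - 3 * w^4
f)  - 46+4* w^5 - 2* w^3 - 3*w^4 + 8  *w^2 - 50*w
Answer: f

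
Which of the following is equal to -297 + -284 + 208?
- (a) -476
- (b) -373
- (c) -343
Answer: b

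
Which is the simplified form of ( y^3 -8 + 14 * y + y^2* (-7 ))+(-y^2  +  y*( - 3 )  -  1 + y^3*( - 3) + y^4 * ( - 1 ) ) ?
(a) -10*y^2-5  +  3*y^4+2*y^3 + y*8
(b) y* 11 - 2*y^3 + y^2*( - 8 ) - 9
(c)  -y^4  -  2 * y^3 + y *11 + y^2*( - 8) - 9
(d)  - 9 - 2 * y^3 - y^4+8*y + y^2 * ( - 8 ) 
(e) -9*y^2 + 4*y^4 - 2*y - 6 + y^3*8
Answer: c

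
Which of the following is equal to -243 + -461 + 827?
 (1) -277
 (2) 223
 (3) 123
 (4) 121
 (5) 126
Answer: 3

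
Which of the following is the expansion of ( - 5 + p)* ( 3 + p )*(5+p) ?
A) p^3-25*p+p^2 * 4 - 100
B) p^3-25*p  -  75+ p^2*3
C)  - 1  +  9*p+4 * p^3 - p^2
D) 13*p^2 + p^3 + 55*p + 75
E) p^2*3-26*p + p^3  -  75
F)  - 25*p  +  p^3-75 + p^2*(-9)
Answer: B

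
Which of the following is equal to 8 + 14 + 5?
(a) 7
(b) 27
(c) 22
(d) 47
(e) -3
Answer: b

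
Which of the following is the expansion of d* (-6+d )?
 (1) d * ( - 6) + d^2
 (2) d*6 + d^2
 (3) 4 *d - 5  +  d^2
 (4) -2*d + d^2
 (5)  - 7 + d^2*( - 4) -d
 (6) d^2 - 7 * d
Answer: 1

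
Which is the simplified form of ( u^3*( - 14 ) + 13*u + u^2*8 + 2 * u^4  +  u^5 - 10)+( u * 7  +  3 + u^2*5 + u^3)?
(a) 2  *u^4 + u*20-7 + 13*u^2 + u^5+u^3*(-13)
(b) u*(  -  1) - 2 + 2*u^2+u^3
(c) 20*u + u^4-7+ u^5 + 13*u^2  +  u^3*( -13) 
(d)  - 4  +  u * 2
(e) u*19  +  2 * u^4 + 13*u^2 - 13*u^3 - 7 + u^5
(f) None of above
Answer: a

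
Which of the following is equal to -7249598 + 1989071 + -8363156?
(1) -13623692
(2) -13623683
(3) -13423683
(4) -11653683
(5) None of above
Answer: 2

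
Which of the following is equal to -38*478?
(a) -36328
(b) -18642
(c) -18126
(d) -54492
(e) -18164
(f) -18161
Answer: e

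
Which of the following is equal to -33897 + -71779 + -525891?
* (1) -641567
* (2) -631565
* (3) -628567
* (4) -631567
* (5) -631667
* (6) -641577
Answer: 4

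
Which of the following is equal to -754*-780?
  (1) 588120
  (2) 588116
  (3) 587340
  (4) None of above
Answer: 1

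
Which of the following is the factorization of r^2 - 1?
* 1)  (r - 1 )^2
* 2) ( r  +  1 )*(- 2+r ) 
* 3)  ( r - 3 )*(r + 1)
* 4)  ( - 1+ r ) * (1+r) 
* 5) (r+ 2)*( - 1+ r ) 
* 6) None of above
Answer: 4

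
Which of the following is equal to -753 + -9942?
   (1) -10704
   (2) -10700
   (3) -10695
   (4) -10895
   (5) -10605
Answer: 3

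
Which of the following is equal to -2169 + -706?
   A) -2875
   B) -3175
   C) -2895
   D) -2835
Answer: A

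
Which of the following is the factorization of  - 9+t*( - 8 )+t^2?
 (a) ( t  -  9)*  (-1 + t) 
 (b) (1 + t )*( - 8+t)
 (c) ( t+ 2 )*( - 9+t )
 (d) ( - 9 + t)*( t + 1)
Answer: d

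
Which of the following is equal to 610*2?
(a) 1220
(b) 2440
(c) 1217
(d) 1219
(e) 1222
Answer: a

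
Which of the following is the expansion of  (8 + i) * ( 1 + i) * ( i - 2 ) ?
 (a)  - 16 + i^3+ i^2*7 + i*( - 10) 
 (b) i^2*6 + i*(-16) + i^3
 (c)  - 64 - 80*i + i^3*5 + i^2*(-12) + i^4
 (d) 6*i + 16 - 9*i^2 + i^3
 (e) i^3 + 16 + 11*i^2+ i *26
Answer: a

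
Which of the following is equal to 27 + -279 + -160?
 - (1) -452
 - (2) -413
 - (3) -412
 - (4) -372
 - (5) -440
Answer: 3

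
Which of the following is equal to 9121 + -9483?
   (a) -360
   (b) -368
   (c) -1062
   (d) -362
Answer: d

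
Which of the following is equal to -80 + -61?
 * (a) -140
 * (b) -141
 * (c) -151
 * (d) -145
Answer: b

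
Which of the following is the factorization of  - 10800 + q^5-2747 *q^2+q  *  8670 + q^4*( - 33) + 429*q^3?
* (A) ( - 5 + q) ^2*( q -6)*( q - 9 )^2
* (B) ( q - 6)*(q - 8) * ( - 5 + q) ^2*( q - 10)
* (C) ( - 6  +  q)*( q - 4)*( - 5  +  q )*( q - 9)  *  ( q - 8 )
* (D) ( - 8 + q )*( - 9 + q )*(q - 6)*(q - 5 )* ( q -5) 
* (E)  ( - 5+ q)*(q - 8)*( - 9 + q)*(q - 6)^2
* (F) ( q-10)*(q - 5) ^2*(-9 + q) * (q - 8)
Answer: D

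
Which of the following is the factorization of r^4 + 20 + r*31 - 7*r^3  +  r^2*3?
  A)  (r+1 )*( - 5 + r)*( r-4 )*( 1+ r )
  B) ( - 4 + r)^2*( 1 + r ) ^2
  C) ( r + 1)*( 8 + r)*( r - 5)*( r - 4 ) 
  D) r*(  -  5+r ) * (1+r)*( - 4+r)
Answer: A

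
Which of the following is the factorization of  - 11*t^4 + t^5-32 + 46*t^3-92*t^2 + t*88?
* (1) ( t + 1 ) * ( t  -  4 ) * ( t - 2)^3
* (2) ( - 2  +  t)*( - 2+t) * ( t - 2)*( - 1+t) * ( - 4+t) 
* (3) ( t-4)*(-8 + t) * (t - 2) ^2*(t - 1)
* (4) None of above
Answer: 2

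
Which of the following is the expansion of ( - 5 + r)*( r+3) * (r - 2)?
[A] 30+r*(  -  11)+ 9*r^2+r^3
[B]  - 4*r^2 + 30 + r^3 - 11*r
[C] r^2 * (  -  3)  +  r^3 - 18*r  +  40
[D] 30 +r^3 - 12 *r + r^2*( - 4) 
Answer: B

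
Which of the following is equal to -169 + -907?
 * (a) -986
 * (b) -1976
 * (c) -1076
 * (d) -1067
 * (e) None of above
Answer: c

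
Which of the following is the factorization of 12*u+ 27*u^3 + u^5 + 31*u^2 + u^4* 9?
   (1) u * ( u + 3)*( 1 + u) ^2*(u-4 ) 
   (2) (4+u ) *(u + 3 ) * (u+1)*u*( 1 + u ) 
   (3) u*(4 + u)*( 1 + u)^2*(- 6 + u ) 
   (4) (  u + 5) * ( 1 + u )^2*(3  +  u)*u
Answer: 2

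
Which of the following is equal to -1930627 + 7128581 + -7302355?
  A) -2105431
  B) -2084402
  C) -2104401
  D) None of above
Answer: C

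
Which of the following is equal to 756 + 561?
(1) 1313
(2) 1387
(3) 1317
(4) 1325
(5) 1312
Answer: 3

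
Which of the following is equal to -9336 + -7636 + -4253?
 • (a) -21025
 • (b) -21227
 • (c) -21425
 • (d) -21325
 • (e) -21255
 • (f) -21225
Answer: f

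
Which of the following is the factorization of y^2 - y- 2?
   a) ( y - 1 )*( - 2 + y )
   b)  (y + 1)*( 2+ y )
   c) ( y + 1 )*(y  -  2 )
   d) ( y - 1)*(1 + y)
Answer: c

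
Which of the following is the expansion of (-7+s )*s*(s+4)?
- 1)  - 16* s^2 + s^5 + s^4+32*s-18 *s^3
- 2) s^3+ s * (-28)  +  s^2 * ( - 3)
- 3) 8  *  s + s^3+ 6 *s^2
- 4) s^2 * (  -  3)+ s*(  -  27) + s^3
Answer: 2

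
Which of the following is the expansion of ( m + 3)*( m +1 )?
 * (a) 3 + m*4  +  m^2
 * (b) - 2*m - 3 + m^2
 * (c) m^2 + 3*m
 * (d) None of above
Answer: a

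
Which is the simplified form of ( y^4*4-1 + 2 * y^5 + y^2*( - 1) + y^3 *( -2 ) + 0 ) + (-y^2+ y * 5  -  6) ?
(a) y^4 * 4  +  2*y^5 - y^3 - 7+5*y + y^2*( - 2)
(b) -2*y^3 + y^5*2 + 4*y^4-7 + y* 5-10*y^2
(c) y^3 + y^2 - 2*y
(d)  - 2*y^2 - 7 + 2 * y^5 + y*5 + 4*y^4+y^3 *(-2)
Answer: d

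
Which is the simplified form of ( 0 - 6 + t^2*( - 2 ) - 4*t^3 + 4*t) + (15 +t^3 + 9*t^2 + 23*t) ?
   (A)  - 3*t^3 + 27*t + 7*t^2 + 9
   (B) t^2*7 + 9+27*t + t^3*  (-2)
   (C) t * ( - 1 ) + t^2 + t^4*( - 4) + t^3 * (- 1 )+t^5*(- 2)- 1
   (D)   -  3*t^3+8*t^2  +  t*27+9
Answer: A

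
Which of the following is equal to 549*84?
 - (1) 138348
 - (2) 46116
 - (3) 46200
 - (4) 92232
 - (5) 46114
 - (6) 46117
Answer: 2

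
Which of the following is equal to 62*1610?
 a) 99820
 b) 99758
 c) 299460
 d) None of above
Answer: a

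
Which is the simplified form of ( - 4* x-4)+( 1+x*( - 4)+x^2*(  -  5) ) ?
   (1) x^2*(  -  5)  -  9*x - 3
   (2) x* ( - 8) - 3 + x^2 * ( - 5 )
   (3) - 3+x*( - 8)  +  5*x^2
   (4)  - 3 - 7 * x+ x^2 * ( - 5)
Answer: 2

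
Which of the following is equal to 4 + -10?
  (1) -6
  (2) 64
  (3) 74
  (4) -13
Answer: 1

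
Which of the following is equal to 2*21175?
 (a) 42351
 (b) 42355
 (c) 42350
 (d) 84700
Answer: c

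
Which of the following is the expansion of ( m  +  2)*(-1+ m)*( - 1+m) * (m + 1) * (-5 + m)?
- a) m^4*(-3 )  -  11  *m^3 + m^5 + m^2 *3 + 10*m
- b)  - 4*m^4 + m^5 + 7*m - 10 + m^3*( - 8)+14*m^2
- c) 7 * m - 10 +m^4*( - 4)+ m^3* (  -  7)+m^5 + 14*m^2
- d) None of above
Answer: b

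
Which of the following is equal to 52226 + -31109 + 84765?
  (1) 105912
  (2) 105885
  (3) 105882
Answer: 3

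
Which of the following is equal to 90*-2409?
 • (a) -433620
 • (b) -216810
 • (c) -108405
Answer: b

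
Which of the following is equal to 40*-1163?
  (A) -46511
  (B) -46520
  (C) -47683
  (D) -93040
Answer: B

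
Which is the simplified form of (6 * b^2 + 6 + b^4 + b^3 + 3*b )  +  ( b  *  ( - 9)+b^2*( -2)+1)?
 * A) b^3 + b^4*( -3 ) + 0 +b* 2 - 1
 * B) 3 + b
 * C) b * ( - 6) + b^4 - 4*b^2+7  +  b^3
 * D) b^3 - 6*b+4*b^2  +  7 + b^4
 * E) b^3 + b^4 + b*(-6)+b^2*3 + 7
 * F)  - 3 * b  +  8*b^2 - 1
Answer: D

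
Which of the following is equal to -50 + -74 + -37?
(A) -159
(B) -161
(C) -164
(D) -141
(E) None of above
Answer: B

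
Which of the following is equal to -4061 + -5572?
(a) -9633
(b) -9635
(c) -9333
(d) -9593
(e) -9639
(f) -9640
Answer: a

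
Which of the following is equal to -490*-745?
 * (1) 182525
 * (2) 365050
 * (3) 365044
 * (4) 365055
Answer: 2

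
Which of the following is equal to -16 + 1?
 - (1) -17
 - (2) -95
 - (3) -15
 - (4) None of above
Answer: 3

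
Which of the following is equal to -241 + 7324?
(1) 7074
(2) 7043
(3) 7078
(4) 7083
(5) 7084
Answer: 4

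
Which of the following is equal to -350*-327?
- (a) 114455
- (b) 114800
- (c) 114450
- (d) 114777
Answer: c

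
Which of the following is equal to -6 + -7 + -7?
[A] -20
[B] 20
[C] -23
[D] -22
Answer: A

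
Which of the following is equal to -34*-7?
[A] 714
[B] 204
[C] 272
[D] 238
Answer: D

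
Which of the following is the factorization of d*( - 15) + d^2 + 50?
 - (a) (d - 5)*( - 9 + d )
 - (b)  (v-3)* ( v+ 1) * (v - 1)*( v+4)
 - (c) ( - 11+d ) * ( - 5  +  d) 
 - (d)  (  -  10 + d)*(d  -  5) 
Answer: d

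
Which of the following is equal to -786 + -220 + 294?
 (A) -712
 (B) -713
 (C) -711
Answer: A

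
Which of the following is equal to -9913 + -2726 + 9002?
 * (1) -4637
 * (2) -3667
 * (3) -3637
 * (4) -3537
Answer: 3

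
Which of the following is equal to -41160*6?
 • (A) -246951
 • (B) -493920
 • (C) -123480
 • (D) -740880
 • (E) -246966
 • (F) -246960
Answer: F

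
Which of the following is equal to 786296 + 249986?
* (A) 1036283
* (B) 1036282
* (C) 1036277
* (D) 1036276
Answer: B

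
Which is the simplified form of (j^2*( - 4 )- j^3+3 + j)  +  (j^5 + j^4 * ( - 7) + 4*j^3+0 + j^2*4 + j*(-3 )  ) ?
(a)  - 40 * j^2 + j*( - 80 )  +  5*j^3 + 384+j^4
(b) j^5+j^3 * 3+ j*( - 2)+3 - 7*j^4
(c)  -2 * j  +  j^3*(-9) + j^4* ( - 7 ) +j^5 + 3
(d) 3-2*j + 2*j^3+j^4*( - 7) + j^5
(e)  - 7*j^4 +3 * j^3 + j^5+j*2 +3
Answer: b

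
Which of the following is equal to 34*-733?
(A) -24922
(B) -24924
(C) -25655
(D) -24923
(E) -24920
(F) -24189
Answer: A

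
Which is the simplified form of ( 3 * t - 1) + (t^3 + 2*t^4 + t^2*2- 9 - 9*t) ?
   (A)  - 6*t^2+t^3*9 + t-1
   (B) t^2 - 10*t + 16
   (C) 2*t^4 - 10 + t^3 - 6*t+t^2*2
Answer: C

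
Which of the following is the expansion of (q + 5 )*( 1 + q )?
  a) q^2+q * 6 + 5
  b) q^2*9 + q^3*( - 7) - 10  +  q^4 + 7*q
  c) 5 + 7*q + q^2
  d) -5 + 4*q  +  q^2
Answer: a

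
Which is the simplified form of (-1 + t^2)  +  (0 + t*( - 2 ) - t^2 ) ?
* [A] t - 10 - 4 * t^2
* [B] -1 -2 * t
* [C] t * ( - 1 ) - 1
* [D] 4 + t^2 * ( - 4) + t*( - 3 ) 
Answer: B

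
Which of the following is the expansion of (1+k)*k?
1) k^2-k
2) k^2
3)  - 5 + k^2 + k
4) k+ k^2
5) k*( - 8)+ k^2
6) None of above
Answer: 4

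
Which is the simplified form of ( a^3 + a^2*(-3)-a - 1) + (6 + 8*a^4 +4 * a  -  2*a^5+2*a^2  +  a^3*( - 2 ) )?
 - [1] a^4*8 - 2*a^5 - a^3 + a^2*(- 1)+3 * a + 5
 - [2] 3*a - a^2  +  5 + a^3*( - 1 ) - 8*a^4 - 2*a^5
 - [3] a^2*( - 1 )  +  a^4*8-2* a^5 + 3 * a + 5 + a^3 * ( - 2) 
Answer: 1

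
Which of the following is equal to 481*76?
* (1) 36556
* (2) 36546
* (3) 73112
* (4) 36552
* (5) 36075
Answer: 1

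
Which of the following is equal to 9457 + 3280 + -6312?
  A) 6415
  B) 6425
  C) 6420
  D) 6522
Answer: B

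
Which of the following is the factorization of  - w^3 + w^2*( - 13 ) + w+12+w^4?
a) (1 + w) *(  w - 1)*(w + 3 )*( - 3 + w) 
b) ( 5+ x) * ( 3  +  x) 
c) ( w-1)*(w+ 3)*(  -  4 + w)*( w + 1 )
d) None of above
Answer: c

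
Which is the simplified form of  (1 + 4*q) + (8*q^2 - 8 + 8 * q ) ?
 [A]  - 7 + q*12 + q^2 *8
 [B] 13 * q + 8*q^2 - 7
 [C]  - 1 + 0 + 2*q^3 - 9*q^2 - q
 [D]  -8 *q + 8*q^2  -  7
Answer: A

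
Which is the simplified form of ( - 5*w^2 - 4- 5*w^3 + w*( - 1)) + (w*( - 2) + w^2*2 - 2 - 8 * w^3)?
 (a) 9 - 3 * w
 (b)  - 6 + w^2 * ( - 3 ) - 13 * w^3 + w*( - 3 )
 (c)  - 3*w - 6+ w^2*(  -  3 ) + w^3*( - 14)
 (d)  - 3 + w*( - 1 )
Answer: b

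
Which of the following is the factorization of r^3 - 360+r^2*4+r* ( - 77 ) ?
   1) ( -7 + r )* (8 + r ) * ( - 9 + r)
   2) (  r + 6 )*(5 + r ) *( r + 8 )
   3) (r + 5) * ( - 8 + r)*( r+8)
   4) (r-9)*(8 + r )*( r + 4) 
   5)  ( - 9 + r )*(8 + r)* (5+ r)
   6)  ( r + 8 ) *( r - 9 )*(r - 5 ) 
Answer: 5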